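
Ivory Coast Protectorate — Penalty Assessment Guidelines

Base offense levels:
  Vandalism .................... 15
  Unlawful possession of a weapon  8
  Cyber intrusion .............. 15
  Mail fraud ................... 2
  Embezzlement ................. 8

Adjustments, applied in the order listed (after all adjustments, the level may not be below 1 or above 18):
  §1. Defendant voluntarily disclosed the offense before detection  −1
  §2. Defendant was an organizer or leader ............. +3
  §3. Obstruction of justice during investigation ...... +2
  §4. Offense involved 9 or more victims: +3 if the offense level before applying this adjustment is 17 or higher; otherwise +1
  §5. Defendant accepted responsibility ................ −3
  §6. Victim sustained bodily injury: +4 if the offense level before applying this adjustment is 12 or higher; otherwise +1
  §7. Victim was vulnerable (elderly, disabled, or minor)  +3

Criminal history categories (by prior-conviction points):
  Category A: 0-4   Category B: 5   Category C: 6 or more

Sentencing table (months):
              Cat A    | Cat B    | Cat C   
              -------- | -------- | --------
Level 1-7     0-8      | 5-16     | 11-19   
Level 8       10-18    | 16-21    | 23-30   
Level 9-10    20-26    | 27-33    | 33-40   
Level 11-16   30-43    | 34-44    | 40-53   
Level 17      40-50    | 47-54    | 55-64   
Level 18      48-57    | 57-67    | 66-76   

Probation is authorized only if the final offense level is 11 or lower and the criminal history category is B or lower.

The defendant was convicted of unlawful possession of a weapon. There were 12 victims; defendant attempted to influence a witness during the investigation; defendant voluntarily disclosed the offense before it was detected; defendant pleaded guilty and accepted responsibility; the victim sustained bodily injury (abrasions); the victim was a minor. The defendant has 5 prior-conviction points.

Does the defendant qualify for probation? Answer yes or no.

Base offense level for unlawful possession of a weapon: 8.
§1 applies: 8 − 1 = 7.
§2 does not apply.
§3 applies: 7 + 2 = 9.
§4 applies (level before this adjustment is 9 < 17, so +1): 9 + 1 = 10.
§5 applies: 10 − 3 = 7.
§6 applies (level before this adjustment is 7 < 12, so +1): 7 + 1 = 8.
§7 applies: 8 + 3 = 11.
Final offense level: 11.
Criminal history: 5 prior points → Category B (5).
Level 11 falls in the 11-16 band.
Grid: Level 11-16 × Category B = 34-44 months.
Probation check: level 11 ≤ 11 and category B ≤ B → eligible.

Yes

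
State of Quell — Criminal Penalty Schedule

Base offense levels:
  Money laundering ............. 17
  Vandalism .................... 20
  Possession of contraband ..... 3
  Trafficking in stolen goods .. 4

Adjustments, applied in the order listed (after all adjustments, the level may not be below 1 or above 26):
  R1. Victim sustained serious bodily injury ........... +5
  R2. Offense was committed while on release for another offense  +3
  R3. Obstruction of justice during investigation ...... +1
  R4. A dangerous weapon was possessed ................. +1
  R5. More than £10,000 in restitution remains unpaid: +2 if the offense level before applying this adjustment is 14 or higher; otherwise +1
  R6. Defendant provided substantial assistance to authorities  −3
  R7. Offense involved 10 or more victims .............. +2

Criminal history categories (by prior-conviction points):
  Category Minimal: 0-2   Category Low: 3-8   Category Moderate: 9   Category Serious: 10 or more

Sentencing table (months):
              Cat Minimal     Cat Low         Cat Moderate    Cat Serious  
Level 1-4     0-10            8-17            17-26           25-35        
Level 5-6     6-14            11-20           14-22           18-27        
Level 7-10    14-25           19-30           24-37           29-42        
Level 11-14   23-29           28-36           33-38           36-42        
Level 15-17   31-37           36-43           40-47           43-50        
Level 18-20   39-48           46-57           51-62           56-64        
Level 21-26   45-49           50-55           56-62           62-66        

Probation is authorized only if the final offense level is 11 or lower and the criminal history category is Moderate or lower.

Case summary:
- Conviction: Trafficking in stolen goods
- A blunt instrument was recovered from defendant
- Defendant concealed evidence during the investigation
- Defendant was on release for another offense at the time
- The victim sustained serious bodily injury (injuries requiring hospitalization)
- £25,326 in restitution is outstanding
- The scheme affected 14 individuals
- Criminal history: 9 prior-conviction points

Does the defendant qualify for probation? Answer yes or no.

Base offense level for trafficking in stolen goods: 4.
R1 applies: 4 + 5 = 9.
R2 applies: 9 + 3 = 12.
R3 applies: 12 + 1 = 13.
R4 applies: 13 + 1 = 14.
R5 applies (level before this adjustment is 14 ≥ 14, so +2): 14 + 2 = 16.
R6 does not apply.
R7 applies: 16 + 2 = 18.
Final offense level: 18.
Criminal history: 9 prior points → Category Moderate (9).
Level 18 falls in the 18-20 band.
Grid: Level 18-20 × Category Moderate = 51-62 months.
Probation check: level 18 > 11 and category Moderate ≤ Moderate → not eligible.

No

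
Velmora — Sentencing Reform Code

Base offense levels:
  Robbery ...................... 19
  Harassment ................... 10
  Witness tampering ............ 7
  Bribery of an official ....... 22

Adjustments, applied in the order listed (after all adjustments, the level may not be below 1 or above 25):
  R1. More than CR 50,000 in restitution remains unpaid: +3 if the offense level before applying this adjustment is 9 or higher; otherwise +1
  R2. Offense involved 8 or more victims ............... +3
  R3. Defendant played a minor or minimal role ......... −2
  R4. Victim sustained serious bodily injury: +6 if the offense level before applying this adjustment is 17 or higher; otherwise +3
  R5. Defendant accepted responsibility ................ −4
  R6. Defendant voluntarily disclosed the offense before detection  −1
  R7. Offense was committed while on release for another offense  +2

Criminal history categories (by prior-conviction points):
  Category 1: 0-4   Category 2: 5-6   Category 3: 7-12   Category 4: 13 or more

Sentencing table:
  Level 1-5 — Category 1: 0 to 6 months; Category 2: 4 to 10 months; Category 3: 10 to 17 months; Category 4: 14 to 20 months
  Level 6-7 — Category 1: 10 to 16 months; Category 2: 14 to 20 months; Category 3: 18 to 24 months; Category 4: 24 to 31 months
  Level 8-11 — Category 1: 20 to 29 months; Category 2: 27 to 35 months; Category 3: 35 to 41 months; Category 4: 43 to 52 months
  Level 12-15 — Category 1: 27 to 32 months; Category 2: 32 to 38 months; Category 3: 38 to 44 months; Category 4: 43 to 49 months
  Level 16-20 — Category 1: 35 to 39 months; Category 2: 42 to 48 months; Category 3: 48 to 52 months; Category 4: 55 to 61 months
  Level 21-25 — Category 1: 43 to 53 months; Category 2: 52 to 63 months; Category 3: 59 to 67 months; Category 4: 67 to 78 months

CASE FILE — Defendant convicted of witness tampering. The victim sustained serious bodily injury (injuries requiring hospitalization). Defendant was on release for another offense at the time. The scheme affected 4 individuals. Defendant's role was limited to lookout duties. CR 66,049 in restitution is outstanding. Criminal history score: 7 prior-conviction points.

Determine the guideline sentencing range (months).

35-41 months

Base offense level for witness tampering: 7.
R1 applies (level before this adjustment is 7 < 9, so +1): 7 + 1 = 8.
R3 applies: 8 − 2 = 6.
R4 applies (level before this adjustment is 6 < 17, so +3): 6 + 3 = 9.
R5 does not apply.
R6 does not apply.
R7 applies: 9 + 2 = 11.
Final offense level: 11.
Criminal history: 7 prior points → Category 3 (7-12).
Level 11 falls in the 8-11 band.
Grid: Level 8-11 × Category 3 = 35-41 months.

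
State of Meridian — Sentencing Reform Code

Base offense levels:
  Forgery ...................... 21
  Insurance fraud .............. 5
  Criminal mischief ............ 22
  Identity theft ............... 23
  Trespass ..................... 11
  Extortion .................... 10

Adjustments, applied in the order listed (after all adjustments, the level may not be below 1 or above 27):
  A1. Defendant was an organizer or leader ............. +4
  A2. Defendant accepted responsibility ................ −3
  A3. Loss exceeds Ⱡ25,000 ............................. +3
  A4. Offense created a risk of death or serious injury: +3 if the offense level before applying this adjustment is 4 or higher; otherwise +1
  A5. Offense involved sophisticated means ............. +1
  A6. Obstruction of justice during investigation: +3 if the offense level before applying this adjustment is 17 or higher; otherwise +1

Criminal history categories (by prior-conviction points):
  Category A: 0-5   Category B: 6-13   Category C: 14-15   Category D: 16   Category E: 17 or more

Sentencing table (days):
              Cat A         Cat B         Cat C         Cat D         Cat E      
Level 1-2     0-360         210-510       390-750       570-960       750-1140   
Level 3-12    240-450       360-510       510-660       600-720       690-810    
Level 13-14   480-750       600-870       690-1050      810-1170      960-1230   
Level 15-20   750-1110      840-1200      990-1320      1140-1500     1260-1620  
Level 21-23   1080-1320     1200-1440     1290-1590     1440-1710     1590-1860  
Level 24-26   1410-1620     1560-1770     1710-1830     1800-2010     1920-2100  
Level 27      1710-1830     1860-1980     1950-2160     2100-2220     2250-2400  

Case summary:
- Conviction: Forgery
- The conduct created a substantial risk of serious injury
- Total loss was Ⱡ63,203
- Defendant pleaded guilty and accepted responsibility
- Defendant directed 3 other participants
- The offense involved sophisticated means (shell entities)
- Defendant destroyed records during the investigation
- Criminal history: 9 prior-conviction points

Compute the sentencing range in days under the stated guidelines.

1860-1980 days

Base offense level for forgery: 21.
A1 applies: 21 + 4 = 25.
A2 applies: 25 − 3 = 22.
A3 applies: 22 + 3 = 25.
A4 applies (level before this adjustment is 25 ≥ 4, so +3): 25 + 3 = 28.
A5 applies: 28 + 1 = 29.
A6 applies (level before this adjustment is 29 ≥ 17, so +3): 29 + 3 = 32.
Level 32 exceeds the maximum of 27; capped at 27.
Final offense level: 27.
Criminal history: 9 prior points → Category B (6-13).
Level 27 falls in the 27 band.
Grid: Level 27 × Category B = 1860-1980 days.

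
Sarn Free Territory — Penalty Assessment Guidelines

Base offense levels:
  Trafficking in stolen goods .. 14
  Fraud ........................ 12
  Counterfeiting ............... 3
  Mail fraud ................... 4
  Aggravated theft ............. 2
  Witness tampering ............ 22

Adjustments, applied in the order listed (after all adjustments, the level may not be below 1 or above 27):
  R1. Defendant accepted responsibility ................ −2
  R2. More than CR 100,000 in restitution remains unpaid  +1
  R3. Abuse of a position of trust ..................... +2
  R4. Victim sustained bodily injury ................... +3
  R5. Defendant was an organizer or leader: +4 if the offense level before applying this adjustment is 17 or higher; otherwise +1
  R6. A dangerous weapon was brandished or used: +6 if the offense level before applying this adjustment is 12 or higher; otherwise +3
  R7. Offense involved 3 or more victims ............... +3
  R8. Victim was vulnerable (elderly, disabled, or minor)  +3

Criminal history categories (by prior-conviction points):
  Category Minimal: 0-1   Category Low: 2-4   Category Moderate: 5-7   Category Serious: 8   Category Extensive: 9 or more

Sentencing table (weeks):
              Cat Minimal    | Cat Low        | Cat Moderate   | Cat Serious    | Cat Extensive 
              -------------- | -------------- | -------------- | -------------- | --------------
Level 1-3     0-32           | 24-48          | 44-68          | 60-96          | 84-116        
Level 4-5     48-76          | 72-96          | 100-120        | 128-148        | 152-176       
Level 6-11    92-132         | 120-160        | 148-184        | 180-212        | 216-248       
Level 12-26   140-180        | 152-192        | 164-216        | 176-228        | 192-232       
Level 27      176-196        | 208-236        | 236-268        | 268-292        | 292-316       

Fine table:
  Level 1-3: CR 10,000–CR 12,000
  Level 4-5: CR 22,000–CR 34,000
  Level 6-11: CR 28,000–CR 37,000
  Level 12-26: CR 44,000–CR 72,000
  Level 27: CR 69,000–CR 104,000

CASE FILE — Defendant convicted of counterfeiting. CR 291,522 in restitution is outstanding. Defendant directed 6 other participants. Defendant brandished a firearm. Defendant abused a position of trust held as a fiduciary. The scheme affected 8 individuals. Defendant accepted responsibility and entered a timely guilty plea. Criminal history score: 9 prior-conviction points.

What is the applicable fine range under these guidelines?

CR 28,000–CR 37,000

Base offense level for counterfeiting: 3.
R1 applies: 3 − 2 = 1.
R2 applies: 1 + 1 = 2.
R3 applies: 2 + 2 = 4.
R4 does not apply.
R5 applies (level before this adjustment is 4 < 17, so +1): 4 + 1 = 5.
R6 applies (level before this adjustment is 5 < 12, so +3): 5 + 3 = 8.
R7 applies: 8 + 3 = 11.
Final offense level: 11.
Level 11 falls in the 6-11 band.
Fine table: Level 6-11 → CR 28,000–CR 37,000.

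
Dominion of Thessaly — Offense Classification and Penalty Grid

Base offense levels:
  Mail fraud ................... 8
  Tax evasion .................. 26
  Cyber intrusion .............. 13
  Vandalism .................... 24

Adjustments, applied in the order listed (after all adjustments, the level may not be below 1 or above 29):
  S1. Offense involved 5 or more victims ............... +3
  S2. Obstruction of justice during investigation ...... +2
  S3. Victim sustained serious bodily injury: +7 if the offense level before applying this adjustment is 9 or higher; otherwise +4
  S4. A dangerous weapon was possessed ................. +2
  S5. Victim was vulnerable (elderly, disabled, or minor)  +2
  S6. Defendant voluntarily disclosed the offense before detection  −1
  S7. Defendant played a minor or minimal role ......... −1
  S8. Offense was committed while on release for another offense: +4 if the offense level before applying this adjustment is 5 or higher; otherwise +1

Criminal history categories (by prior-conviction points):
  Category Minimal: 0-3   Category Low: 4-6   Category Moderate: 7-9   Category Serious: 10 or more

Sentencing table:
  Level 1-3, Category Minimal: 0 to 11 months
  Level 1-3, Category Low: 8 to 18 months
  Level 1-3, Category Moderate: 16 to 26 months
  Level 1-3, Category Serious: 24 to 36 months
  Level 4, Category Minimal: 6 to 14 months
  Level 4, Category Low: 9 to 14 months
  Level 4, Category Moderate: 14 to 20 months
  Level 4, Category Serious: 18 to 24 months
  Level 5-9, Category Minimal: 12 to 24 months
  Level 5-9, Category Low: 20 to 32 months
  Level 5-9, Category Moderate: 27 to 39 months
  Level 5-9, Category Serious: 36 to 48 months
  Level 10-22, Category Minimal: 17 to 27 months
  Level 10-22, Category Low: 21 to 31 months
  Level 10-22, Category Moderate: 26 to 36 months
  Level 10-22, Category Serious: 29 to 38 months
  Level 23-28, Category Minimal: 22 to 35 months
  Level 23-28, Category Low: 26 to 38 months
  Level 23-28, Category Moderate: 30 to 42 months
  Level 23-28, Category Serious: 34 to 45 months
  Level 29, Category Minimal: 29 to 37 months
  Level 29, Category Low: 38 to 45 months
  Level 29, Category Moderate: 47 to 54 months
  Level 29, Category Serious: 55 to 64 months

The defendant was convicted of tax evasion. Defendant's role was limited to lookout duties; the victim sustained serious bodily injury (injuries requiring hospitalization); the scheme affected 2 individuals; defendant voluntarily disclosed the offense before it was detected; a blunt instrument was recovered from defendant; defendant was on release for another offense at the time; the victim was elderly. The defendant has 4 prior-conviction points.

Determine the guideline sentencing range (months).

Base offense level for tax evasion: 26.
S3 applies (level before this adjustment is 26 ≥ 9, so +7): 26 + 7 = 33.
S4 applies: 33 + 2 = 35.
S5 applies: 35 + 2 = 37.
S6 applies: 37 − 1 = 36.
S7 applies: 36 − 1 = 35.
S8 applies (level before this adjustment is 35 ≥ 5, so +4): 35 + 4 = 39.
Level 39 exceeds the maximum of 29; capped at 29.
Final offense level: 29.
Criminal history: 4 prior points → Category Low (4-6).
Level 29 falls in the 29 band.
Grid: Level 29 × Category Low = 38-45 months.

38-45 months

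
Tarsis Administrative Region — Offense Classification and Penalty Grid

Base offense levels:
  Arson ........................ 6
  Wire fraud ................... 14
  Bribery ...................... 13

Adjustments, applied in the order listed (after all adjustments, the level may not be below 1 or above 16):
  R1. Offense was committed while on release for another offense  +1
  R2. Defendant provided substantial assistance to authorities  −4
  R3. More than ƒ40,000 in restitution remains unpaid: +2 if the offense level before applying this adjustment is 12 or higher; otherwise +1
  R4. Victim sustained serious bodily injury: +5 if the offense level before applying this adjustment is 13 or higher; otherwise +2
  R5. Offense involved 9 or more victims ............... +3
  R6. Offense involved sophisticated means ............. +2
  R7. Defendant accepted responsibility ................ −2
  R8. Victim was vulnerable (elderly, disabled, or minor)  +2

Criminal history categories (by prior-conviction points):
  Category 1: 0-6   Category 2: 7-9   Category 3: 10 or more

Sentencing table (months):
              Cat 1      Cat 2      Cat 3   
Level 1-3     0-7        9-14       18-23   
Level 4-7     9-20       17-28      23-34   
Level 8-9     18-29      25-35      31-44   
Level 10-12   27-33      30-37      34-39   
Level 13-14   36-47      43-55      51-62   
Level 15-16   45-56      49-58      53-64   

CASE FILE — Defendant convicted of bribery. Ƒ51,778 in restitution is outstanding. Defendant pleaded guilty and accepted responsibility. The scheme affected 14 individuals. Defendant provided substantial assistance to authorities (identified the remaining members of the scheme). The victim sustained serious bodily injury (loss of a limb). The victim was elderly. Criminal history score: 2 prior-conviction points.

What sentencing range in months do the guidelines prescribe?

Base offense level for bribery: 13.
R1 does not apply.
R2 applies: 13 − 4 = 9.
R3 applies (level before this adjustment is 9 < 12, so +1): 9 + 1 = 10.
R4 applies (level before this adjustment is 10 < 13, so +2): 10 + 2 = 12.
R5 applies: 12 + 3 = 15.
R7 applies: 15 − 2 = 13.
R8 applies: 13 + 2 = 15.
Final offense level: 15.
Criminal history: 2 prior points → Category 1 (0-6).
Level 15 falls in the 15-16 band.
Grid: Level 15-16 × Category 1 = 45-56 months.

45-56 months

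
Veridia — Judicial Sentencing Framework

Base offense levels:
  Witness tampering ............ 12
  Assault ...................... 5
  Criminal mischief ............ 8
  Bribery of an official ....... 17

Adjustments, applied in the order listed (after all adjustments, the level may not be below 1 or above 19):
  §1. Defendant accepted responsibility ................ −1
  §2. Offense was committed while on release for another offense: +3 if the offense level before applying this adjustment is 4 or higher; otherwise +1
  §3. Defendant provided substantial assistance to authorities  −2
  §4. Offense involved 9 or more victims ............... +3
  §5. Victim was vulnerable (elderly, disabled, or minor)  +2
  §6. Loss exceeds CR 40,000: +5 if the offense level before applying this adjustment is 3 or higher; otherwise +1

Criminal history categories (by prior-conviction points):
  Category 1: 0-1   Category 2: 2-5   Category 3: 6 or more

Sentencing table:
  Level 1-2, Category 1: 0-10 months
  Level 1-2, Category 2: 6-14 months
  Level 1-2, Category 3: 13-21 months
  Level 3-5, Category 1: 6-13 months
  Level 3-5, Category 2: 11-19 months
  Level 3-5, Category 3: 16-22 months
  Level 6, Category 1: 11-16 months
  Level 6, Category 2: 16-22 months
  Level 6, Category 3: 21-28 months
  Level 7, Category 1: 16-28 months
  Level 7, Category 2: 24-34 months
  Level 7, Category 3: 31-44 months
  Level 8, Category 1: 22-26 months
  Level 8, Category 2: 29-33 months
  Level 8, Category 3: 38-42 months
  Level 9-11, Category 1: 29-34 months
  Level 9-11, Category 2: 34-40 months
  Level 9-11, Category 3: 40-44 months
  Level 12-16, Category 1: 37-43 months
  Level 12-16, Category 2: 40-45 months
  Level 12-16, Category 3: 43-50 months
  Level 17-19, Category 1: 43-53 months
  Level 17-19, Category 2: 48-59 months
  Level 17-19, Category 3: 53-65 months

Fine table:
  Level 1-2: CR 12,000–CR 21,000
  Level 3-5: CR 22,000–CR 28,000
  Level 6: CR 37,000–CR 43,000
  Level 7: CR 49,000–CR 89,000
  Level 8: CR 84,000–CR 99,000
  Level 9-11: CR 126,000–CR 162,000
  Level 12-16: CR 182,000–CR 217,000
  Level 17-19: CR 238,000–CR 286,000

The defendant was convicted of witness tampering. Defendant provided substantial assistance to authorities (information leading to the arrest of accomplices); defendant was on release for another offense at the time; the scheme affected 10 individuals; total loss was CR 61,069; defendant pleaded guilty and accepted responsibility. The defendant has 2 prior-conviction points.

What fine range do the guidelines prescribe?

CR 238,000–CR 286,000

Base offense level for witness tampering: 12.
§1 applies: 12 − 1 = 11.
§2 applies (level before this adjustment is 11 ≥ 4, so +3): 11 + 3 = 14.
§3 applies: 14 − 2 = 12.
§4 applies: 12 + 3 = 15.
§6 applies (level before this adjustment is 15 ≥ 3, so +5): 15 + 5 = 20.
Level 20 exceeds the maximum of 19; capped at 19.
Final offense level: 19.
Level 19 falls in the 17-19 band.
Fine table: Level 17-19 → CR 238,000–CR 286,000.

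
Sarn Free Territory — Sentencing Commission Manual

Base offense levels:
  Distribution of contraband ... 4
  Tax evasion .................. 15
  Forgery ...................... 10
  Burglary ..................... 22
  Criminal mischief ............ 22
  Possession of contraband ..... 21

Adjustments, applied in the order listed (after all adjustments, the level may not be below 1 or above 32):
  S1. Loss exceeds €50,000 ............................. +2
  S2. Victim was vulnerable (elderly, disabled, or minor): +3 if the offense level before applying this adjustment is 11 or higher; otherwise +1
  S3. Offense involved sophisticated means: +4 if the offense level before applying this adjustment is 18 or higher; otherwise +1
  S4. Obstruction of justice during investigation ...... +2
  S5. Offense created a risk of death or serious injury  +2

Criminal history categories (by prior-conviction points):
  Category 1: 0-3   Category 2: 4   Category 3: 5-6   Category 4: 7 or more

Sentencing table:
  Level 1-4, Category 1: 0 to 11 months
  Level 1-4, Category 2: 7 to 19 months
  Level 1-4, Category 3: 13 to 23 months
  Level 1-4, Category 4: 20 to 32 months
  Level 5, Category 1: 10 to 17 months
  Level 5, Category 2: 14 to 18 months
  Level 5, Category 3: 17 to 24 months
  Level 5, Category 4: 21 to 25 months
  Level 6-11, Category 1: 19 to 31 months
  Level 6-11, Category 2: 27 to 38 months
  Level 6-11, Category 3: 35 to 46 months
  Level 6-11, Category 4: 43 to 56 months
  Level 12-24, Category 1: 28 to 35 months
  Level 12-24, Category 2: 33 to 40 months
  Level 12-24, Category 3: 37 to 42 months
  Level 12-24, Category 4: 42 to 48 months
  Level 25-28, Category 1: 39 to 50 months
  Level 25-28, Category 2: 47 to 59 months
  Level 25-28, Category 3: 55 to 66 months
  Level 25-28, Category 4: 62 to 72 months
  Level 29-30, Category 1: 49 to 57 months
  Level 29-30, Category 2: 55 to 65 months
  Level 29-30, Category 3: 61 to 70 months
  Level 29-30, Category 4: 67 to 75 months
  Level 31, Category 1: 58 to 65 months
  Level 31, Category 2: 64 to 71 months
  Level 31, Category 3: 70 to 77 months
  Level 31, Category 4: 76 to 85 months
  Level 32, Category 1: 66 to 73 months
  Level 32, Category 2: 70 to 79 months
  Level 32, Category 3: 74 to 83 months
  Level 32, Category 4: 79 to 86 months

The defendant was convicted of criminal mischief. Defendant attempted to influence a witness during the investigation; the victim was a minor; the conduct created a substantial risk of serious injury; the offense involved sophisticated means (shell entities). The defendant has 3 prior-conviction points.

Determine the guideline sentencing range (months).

Base offense level for criminal mischief: 22.
S2 applies (level before this adjustment is 22 ≥ 11, so +3): 22 + 3 = 25.
S3 applies (level before this adjustment is 25 ≥ 18, so +4): 25 + 4 = 29.
S4 applies: 29 + 2 = 31.
S5 applies: 31 + 2 = 33.
Level 33 exceeds the maximum of 32; capped at 32.
Final offense level: 32.
Criminal history: 3 prior points → Category 1 (0-3).
Level 32 falls in the 32 band.
Grid: Level 32 × Category 1 = 66-73 months.

66-73 months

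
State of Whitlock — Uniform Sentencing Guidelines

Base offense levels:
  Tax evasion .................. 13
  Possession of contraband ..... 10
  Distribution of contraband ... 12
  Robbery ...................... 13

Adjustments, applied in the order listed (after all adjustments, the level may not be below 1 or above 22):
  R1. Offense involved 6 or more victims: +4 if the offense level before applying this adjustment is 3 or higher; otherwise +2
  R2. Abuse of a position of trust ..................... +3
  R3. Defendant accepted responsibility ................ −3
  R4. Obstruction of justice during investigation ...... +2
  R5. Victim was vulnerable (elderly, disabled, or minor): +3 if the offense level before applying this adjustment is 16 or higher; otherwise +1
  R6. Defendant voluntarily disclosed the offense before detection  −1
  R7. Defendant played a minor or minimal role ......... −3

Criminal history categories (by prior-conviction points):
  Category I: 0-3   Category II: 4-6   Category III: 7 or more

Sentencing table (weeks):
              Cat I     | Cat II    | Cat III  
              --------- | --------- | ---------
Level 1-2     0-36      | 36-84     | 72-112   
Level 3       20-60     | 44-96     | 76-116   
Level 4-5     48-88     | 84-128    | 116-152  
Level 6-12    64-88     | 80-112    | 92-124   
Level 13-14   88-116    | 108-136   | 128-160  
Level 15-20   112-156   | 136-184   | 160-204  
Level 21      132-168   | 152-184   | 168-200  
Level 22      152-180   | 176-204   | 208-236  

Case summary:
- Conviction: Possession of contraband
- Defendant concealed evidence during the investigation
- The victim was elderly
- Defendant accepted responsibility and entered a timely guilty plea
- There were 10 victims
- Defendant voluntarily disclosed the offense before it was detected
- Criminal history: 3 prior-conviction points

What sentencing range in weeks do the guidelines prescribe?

88-116 weeks

Base offense level for possession of contraband: 10.
R1 applies (level before this adjustment is 10 ≥ 3, so +4): 10 + 4 = 14.
R3 applies: 14 − 3 = 11.
R4 applies: 11 + 2 = 13.
R5 applies (level before this adjustment is 13 < 16, so +1): 13 + 1 = 14.
R6 applies: 14 − 1 = 13.
Final offense level: 13.
Criminal history: 3 prior points → Category I (0-3).
Level 13 falls in the 13-14 band.
Grid: Level 13-14 × Category I = 88-116 weeks.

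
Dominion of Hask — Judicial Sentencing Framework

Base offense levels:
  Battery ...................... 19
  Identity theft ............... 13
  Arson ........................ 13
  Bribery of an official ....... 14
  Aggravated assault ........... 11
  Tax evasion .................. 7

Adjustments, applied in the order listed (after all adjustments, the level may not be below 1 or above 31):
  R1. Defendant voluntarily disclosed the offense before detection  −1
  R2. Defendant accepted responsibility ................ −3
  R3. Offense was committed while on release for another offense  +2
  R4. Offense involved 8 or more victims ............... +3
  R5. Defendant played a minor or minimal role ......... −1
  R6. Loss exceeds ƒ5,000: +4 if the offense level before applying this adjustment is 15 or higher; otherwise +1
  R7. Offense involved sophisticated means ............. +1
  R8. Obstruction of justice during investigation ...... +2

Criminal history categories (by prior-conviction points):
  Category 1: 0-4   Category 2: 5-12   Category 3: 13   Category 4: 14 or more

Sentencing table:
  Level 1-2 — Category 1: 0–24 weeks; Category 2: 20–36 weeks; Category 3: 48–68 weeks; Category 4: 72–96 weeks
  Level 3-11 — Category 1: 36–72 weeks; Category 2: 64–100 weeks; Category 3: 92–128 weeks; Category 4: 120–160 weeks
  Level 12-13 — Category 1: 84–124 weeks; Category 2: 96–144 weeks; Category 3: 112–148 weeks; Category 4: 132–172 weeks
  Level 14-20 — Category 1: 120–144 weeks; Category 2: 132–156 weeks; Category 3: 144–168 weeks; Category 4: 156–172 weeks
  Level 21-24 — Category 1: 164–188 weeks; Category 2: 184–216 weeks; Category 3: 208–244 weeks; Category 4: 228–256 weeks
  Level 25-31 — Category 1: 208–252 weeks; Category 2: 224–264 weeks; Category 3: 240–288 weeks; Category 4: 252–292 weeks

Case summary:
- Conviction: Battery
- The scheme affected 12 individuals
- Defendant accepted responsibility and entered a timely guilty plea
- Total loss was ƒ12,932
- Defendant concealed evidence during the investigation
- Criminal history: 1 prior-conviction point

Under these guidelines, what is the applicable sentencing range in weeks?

208-252 weeks

Base offense level for battery: 19.
R2 applies: 19 − 3 = 16.
R4 applies: 16 + 3 = 19.
R6 applies (level before this adjustment is 19 ≥ 15, so +4): 19 + 4 = 23.
R8 applies: 23 + 2 = 25.
Final offense level: 25.
Criminal history: 1 prior point → Category 1 (0-4).
Level 25 falls in the 25-31 band.
Grid: Level 25-31 × Category 1 = 208-252 weeks.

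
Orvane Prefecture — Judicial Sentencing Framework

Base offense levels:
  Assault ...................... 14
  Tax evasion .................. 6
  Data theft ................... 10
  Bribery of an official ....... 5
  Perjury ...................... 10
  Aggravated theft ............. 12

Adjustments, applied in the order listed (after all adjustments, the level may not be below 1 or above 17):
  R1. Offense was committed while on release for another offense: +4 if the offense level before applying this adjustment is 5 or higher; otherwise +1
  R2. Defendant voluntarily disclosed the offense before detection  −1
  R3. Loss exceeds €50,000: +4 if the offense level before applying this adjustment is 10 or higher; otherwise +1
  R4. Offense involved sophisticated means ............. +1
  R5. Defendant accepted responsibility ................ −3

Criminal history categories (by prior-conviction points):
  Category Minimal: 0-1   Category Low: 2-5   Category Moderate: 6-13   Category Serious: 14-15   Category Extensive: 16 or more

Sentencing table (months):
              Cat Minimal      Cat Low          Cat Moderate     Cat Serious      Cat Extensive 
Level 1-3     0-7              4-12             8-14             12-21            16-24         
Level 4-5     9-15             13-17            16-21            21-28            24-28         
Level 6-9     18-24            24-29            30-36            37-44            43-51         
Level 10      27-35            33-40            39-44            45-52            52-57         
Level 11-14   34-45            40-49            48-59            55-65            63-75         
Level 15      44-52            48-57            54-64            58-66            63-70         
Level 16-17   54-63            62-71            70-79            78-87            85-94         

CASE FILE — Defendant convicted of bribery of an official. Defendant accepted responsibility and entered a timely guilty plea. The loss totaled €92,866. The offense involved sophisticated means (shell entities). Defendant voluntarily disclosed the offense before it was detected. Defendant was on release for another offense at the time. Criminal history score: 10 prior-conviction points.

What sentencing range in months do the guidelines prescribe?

Base offense level for bribery of an official: 5.
R1 applies (level before this adjustment is 5 ≥ 5, so +4): 5 + 4 = 9.
R2 applies: 9 − 1 = 8.
R3 applies (level before this adjustment is 8 < 10, so +1): 8 + 1 = 9.
R4 applies: 9 + 1 = 10.
R5 applies: 10 − 3 = 7.
Final offense level: 7.
Criminal history: 10 prior points → Category Moderate (6-13).
Level 7 falls in the 6-9 band.
Grid: Level 6-9 × Category Moderate = 30-36 months.

30-36 months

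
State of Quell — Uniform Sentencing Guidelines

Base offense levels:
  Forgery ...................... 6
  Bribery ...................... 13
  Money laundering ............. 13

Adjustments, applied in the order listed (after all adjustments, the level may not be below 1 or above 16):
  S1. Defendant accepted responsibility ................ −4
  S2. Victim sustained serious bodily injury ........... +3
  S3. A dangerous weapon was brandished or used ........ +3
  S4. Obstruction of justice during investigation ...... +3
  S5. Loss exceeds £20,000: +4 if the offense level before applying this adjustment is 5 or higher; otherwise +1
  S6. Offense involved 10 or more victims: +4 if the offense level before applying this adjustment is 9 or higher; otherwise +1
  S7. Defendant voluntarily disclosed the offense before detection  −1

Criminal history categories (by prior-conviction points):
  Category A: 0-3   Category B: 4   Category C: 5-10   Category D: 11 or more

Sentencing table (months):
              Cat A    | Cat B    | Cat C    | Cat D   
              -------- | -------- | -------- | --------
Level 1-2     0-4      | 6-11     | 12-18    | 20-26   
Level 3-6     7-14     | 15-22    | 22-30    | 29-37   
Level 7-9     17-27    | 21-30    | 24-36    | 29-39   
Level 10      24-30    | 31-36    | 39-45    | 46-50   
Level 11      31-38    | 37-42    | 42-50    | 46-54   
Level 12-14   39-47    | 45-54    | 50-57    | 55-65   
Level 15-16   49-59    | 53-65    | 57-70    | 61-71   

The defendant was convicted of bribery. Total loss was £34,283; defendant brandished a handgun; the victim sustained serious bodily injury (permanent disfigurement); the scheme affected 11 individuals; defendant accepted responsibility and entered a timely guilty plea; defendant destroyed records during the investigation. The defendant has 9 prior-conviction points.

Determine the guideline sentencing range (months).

57-70 months

Base offense level for bribery: 13.
S1 applies: 13 − 4 = 9.
S2 applies: 9 + 3 = 12.
S3 applies: 12 + 3 = 15.
S4 applies: 15 + 3 = 18.
S5 applies (level before this adjustment is 18 ≥ 5, so +4): 18 + 4 = 22.
S6 applies (level before this adjustment is 22 ≥ 9, so +4): 22 + 4 = 26.
S7 does not apply.
Level 26 exceeds the maximum of 16; capped at 16.
Final offense level: 16.
Criminal history: 9 prior points → Category C (5-10).
Level 16 falls in the 15-16 band.
Grid: Level 15-16 × Category C = 57-70 months.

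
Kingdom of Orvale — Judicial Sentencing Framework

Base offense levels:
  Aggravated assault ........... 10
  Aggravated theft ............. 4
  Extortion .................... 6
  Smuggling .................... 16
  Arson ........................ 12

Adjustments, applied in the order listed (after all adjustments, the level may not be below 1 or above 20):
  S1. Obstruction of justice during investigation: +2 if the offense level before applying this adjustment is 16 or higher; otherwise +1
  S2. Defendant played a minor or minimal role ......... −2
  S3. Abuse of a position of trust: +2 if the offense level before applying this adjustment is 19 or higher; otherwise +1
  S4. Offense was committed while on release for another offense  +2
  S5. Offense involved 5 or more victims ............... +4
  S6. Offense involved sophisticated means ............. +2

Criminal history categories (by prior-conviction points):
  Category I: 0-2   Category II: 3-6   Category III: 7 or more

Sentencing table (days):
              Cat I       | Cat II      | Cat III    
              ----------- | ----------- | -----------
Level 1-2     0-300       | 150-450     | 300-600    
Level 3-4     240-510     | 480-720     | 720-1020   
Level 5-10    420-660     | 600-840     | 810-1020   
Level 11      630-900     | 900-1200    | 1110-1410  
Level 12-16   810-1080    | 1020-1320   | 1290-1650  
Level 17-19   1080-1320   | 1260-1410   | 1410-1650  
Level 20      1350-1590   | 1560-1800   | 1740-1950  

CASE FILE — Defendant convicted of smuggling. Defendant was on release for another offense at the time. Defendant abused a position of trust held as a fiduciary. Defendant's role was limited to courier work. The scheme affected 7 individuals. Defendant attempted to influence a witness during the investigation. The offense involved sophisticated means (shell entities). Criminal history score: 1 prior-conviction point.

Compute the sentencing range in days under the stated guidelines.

1350-1590 days

Base offense level for smuggling: 16.
S1 applies (level before this adjustment is 16 ≥ 16, so +2): 16 + 2 = 18.
S2 applies: 18 − 2 = 16.
S3 applies (level before this adjustment is 16 < 19, so +1): 16 + 1 = 17.
S4 applies: 17 + 2 = 19.
S5 applies: 19 + 4 = 23.
S6 applies: 23 + 2 = 25.
Level 25 exceeds the maximum of 20; capped at 20.
Final offense level: 20.
Criminal history: 1 prior point → Category I (0-2).
Level 20 falls in the 20 band.
Grid: Level 20 × Category I = 1350-1590 days.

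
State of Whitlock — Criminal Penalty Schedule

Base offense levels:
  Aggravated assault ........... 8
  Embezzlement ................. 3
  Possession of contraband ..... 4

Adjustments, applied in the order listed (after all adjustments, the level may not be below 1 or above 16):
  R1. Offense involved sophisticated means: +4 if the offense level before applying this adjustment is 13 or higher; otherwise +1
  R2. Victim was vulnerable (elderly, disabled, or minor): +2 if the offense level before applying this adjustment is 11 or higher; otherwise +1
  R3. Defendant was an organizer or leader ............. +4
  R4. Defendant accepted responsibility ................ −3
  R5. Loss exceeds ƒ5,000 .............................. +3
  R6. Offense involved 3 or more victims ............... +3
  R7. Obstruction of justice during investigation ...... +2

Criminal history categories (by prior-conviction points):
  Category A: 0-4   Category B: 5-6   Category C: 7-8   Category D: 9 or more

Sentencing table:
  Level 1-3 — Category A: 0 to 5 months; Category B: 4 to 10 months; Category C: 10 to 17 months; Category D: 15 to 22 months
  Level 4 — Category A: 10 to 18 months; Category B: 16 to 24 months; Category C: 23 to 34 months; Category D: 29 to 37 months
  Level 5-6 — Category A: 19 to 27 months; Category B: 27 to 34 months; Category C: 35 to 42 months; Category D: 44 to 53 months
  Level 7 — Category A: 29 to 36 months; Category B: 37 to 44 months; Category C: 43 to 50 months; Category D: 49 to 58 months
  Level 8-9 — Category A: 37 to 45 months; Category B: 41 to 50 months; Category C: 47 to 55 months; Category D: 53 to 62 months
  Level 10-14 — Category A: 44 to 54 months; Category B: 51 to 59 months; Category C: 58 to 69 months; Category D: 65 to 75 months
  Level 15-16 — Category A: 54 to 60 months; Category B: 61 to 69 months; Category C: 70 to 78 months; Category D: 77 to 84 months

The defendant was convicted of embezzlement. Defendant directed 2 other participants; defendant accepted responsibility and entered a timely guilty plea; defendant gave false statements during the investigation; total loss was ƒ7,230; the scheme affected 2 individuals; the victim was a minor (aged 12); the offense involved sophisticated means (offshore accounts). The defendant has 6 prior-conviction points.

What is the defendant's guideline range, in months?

51-59 months

Base offense level for embezzlement: 3.
R1 applies (level before this adjustment is 3 < 13, so +1): 3 + 1 = 4.
R2 applies (level before this adjustment is 4 < 11, so +1): 4 + 1 = 5.
R3 applies: 5 + 4 = 9.
R4 applies: 9 − 3 = 6.
R5 applies: 6 + 3 = 9.
R6 does not apply.
R7 applies: 9 + 2 = 11.
Final offense level: 11.
Criminal history: 6 prior points → Category B (5-6).
Level 11 falls in the 10-14 band.
Grid: Level 10-14 × Category B = 51-59 months.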